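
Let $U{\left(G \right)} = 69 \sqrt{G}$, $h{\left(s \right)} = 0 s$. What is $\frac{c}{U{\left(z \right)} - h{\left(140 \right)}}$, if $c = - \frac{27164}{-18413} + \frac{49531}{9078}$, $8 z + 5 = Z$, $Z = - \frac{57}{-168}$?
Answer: $- \frac{4634436380 i \sqrt{203}}{501710371821} \approx - 0.13161 i$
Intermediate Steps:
$h{\left(s \right)} = 0$
$Z = \frac{19}{56}$ ($Z = \left(-57\right) \left(- \frac{1}{168}\right) = \frac{19}{56} \approx 0.33929$)
$z = - \frac{261}{448}$ ($z = - \frac{5}{8} + \frac{1}{8} \cdot \frac{19}{56} = - \frac{5}{8} + \frac{19}{448} = - \frac{261}{448} \approx -0.58259$)
$c = \frac{1158609095}{167153214}$ ($c = \left(-27164\right) \left(- \frac{1}{18413}\right) + 49531 \cdot \frac{1}{9078} = \frac{27164}{18413} + \frac{49531}{9078} = \frac{1158609095}{167153214} \approx 6.9314$)
$\frac{c}{U{\left(z \right)} - h{\left(140 \right)}} = \frac{1158609095}{167153214 \left(69 \sqrt{- \frac{261}{448}} - 0\right)} = \frac{1158609095}{167153214 \left(69 \frac{3 i \sqrt{203}}{56} + 0\right)} = \frac{1158609095}{167153214 \left(\frac{207 i \sqrt{203}}{56} + 0\right)} = \frac{1158609095}{167153214 \frac{207 i \sqrt{203}}{56}} = \frac{1158609095 \left(- \frac{8 i \sqrt{203}}{6003}\right)}{167153214} = - \frac{4634436380 i \sqrt{203}}{501710371821}$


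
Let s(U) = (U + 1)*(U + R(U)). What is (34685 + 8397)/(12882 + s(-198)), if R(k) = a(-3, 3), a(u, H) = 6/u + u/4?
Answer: 172328/209719 ≈ 0.82171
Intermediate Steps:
a(u, H) = 6/u + u/4 (a(u, H) = 6/u + u*(¼) = 6/u + u/4)
R(k) = -11/4 (R(k) = 6/(-3) + (¼)*(-3) = 6*(-⅓) - ¾ = -2 - ¾ = -11/4)
s(U) = (1 + U)*(-11/4 + U) (s(U) = (U + 1)*(U - 11/4) = (1 + U)*(-11/4 + U))
(34685 + 8397)/(12882 + s(-198)) = (34685 + 8397)/(12882 + (-11/4 + (-198)² - 7/4*(-198))) = 43082/(12882 + (-11/4 + 39204 + 693/2)) = 43082/(12882 + 158191/4) = 43082/(209719/4) = 43082*(4/209719) = 172328/209719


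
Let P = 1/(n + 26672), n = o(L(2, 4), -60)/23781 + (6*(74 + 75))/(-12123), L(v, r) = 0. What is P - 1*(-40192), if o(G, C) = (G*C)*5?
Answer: 4331944164809/107781254 ≈ 40192.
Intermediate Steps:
o(G, C) = 5*C*G (o(G, C) = (C*G)*5 = 5*C*G)
n = -298/4041 (n = (5*(-60)*0)/23781 + (6*(74 + 75))/(-12123) = 0*(1/23781) + (6*149)*(-1/12123) = 0 + 894*(-1/12123) = 0 - 298/4041 = -298/4041 ≈ -0.073744)
P = 4041/107781254 (P = 1/(-298/4041 + 26672) = 1/(107781254/4041) = 4041/107781254 ≈ 3.7493e-5)
P - 1*(-40192) = 4041/107781254 - 1*(-40192) = 4041/107781254 + 40192 = 4331944164809/107781254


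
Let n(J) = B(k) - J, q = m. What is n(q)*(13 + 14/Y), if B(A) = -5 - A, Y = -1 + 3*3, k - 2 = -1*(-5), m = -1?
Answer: -649/4 ≈ -162.25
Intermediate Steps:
q = -1
k = 7 (k = 2 - 1*(-5) = 2 + 5 = 7)
Y = 8 (Y = -1 + 9 = 8)
n(J) = -12 - J (n(J) = (-5 - 1*7) - J = (-5 - 7) - J = -12 - J)
n(q)*(13 + 14/Y) = (-12 - 1*(-1))*(13 + 14/8) = (-12 + 1)*(13 + 14*(⅛)) = -11*(13 + 7/4) = -11*59/4 = -649/4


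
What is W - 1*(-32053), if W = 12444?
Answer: 44497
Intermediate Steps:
W - 1*(-32053) = 12444 - 1*(-32053) = 12444 + 32053 = 44497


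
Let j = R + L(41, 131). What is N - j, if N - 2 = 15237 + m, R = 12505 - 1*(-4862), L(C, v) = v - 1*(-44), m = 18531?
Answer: 16228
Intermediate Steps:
L(C, v) = 44 + v (L(C, v) = v + 44 = 44 + v)
R = 17367 (R = 12505 + 4862 = 17367)
j = 17542 (j = 17367 + (44 + 131) = 17367 + 175 = 17542)
N = 33770 (N = 2 + (15237 + 18531) = 2 + 33768 = 33770)
N - j = 33770 - 1*17542 = 33770 - 17542 = 16228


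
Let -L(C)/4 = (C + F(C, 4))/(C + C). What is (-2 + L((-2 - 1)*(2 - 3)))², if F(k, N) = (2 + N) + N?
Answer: 1024/9 ≈ 113.78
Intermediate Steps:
F(k, N) = 2 + 2*N
L(C) = -2*(10 + C)/C (L(C) = -4*(C + (2 + 2*4))/(C + C) = -4*(C + (2 + 8))/(2*C) = -4*(C + 10)*1/(2*C) = -4*(10 + C)*1/(2*C) = -2*(10 + C)/C)
(-2 + L((-2 - 1)*(2 - 3)))² = (-2 + (-2 - 20*1/((-2 - 1)*(2 - 3))))² = (-2 + (-2 - 20/((-3*(-1)))))² = (-2 + (-2 - 20/3))² = (-2 - 26/3)² = (-32/3)² = 1024/9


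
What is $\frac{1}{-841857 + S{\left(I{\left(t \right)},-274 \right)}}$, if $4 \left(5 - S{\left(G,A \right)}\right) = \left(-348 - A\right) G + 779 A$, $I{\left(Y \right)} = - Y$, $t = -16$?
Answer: $- \frac{2}{1576389} \approx -1.2687 \cdot 10^{-6}$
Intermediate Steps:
$S{\left(G,A \right)} = 5 - \frac{779 A}{4} - \frac{G \left(-348 - A\right)}{4}$ ($S{\left(G,A \right)} = 5 - \frac{\left(-348 - A\right) G + 779 A}{4} = 5 - \frac{G \left(-348 - A\right) + 779 A}{4} = 5 - \frac{779 A + G \left(-348 - A\right)}{4} = 5 - \left(\frac{779 A}{4} + \frac{G \left(-348 - A\right)}{4}\right) = 5 - \frac{779 A}{4} - \frac{G \left(-348 - A\right)}{4}$)
$\frac{1}{-841857 + S{\left(I{\left(t \right)},-274 \right)}} = \frac{1}{-841857 + \left(5 + 87 \left(\left(-1\right) \left(-16\right)\right) - - \frac{106723}{2} + \frac{1}{4} \left(-274\right) \left(\left(-1\right) \left(-16\right)\right)\right)} = \frac{1}{-841857 + \left(5 + 87 \cdot 16 + \frac{106723}{2} + \frac{1}{4} \left(-274\right) 16\right)} = \frac{1}{-841857 + \left(5 + 1392 + \frac{106723}{2} - 1096\right)} = \frac{1}{-841857 + \frac{107325}{2}} = \frac{1}{- \frac{1576389}{2}} = - \frac{2}{1576389}$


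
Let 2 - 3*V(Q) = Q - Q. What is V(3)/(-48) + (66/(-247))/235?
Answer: -62797/4179240 ≈ -0.015026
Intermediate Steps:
V(Q) = 2/3 (V(Q) = 2/3 - (Q - Q)/3 = 2/3 - 1/3*0 = 2/3 + 0 = 2/3)
V(3)/(-48) + (66/(-247))/235 = (2/3)/(-48) + (66/(-247))/235 = (2/3)*(-1/48) + (66*(-1/247))*(1/235) = -1/72 - 66/247*1/235 = -1/72 - 66/58045 = -62797/4179240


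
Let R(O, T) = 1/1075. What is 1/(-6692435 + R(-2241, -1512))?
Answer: -1075/7194367624 ≈ -1.4942e-7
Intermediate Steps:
R(O, T) = 1/1075
1/(-6692435 + R(-2241, -1512)) = 1/(-6692435 + 1/1075) = 1/(-7194367624/1075) = -1075/7194367624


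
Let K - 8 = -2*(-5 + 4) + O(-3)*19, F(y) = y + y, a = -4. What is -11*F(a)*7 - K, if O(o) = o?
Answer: 663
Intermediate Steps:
F(y) = 2*y
K = -47 (K = 8 + (-2*(-5 + 4) - 3*19) = 8 + (-2*(-1) - 57) = 8 + (2 - 57) = 8 - 55 = -47)
-11*F(a)*7 - K = -22*(-4)*7 - 1*(-47) = -11*(-8)*7 + 47 = 88*7 + 47 = 616 + 47 = 663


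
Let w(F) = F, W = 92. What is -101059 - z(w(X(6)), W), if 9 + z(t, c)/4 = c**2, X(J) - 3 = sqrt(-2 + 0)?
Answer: -134879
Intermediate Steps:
X(J) = 3 + I*sqrt(2) (X(J) = 3 + sqrt(-2 + 0) = 3 + sqrt(-2) = 3 + I*sqrt(2))
z(t, c) = -36 + 4*c**2
-101059 - z(w(X(6)), W) = -101059 - (-36 + 4*92**2) = -101059 - (-36 + 4*8464) = -101059 - (-36 + 33856) = -101059 - 1*33820 = -101059 - 33820 = -134879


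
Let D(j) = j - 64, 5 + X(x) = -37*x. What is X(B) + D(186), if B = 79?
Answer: -2806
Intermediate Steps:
X(x) = -5 - 37*x
D(j) = -64 + j
X(B) + D(186) = (-5 - 37*79) + (-64 + 186) = (-5 - 2923) + 122 = -2928 + 122 = -2806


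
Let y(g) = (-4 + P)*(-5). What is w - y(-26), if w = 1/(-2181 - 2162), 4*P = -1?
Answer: -369159/17372 ≈ -21.250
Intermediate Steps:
P = -1/4 (P = (1/4)*(-1) = -1/4 ≈ -0.25000)
w = -1/4343 (w = 1/(-4343) = -1/4343 ≈ -0.00023026)
y(g) = 85/4 (y(g) = (-4 - 1/4)*(-5) = -17/4*(-5) = 85/4)
w - y(-26) = -1/4343 - 1*85/4 = -1/4343 - 85/4 = -369159/17372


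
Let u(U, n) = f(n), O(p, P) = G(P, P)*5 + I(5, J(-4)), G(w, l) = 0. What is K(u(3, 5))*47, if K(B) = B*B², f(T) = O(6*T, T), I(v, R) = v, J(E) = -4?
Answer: 5875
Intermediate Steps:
O(p, P) = 5 (O(p, P) = 0*5 + 5 = 0 + 5 = 5)
f(T) = 5
u(U, n) = 5
K(B) = B³
K(u(3, 5))*47 = 5³*47 = 125*47 = 5875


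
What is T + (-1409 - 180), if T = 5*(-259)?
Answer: -2884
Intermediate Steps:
T = -1295
T + (-1409 - 180) = -1295 + (-1409 - 180) = -1295 - 1589 = -2884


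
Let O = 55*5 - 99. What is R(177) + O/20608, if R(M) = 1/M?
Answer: 3235/227976 ≈ 0.014190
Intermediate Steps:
O = 176 (O = 275 - 99 = 176)
R(177) + O/20608 = 1/177 + 176/20608 = 1/177 + 176*(1/20608) = 1/177 + 11/1288 = 3235/227976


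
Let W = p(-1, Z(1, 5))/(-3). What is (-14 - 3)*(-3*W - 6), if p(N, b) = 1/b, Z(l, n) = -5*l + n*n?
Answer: 2023/20 ≈ 101.15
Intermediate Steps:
Z(l, n) = n² - 5*l (Z(l, n) = -5*l + n² = n² - 5*l)
W = -1/60 (W = 1/((5² - 5*1)*(-3)) = -⅓/(25 - 5) = -⅓/20 = (1/20)*(-⅓) = -1/60 ≈ -0.016667)
(-14 - 3)*(-3*W - 6) = (-14 - 3)*(-3*(-1/60) - 6) = -17*(1/20 - 6) = -17*(-119/20) = 2023/20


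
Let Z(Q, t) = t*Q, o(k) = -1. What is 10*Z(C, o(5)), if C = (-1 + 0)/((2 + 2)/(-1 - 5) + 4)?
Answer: 3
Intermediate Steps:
C = -3/10 (C = -1/(4/(-6) + 4) = -1/(4*(-1/6) + 4) = -1/(-2/3 + 4) = -1/10/3 = -1*3/10 = -3/10 ≈ -0.30000)
Z(Q, t) = Q*t
10*Z(C, o(5)) = 10*(-3/10*(-1)) = 10*(3/10) = 3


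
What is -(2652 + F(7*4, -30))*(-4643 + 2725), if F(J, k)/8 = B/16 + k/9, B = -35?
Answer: 15005473/3 ≈ 5.0018e+6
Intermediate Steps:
F(J, k) = -35/2 + 8*k/9 (F(J, k) = 8*(-35/16 + k/9) = -35/2 + 8*k/9)
-(2652 + F(7*4, -30))*(-4643 + 2725) = -(2652 + (-35/2 + (8/9)*(-30)))*(-4643 + 2725) = -(2652 + (-35/2 - 80/3))*(-1918) = -(2652 - 265/6)*(-1918) = -15647*(-1918)/6 = -1*(-15005473/3) = 15005473/3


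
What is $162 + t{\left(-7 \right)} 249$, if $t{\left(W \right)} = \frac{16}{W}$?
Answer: $- \frac{2850}{7} \approx -407.14$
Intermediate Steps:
$162 + t{\left(-7 \right)} 249 = 162 + \frac{16}{-7} \cdot 249 = 162 + 16 \left(- \frac{1}{7}\right) 249 = 162 - \frac{3984}{7} = - \frac{2850}{7}$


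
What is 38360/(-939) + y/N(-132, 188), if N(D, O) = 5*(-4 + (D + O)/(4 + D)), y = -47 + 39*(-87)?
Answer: 7612952/66669 ≈ 114.19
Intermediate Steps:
y = -3440 (y = -47 - 3393 = -3440)
N(D, O) = -20 + 5*(D + O)/(4 + D) (N(D, O) = 5*(-4 + (D + O)/(4 + D)) = -20 + 5*(D + O)/(4 + D))
38360/(-939) + y/N(-132, 188) = 38360/(-939) - 3440*(4 - 132)/(5*(-16 + 188 - 3*(-132))) = 38360*(-1/939) - 3440*(-128/(5*(-16 + 188 + 396))) = -38360/939 - 3440/(5*(-1/128)*568) = -38360/939 - 3440/(-355/16) = -38360/939 - 3440*(-16/355) = -38360/939 + 11008/71 = 7612952/66669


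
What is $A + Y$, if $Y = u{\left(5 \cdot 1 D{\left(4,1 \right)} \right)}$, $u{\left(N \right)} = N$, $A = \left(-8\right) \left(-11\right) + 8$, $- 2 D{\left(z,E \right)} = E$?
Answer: $\frac{187}{2} \approx 93.5$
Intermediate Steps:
$D{\left(z,E \right)} = - \frac{E}{2}$
$A = 96$ ($A = 88 + 8 = 96$)
$Y = - \frac{5}{2}$ ($Y = 5 \cdot 1 \left(\left(- \frac{1}{2}\right) 1\right) = 5 \left(- \frac{1}{2}\right) = - \frac{5}{2} \approx -2.5$)
$A + Y = 96 - \frac{5}{2} = \frac{187}{2}$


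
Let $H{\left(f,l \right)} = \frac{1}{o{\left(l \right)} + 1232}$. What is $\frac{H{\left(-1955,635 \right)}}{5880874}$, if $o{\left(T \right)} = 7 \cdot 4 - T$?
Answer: $\frac{1}{3675546250} \approx 2.7207 \cdot 10^{-10}$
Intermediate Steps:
$o{\left(T \right)} = 28 - T$
$H{\left(f,l \right)} = \frac{1}{1260 - l}$ ($H{\left(f,l \right)} = \frac{1}{\left(28 - l\right) + 1232} = \frac{1}{1260 - l}$)
$\frac{H{\left(-1955,635 \right)}}{5880874} = \frac{\left(-1\right) \frac{1}{-1260 + 635}}{5880874} = - \frac{1}{-625} \cdot \frac{1}{5880874} = \left(-1\right) \left(- \frac{1}{625}\right) \frac{1}{5880874} = \frac{1}{625} \cdot \frac{1}{5880874} = \frac{1}{3675546250}$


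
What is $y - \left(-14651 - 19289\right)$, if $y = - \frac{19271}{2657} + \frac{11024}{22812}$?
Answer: $\frac{514185861919}{15152871} \approx 33933.0$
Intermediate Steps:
$y = - \frac{102579821}{15152871}$ ($y = \left(-19271\right) \frac{1}{2657} + 11024 \cdot \frac{1}{22812} = - \frac{19271}{2657} + \frac{2756}{5703} = - \frac{102579821}{15152871} \approx -6.7697$)
$y - \left(-14651 - 19289\right) = - \frac{102579821}{15152871} - \left(-14651 - 19289\right) = - \frac{102579821}{15152871} - -33940 = - \frac{102579821}{15152871} + 33940 = \frac{514185861919}{15152871}$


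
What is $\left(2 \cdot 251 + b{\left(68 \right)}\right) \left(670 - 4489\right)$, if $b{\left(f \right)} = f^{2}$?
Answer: $-19576194$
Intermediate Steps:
$\left(2 \cdot 251 + b{\left(68 \right)}\right) \left(670 - 4489\right) = \left(2 \cdot 251 + 68^{2}\right) \left(670 - 4489\right) = \left(502 + 4624\right) \left(-3819\right) = 5126 \left(-3819\right) = -19576194$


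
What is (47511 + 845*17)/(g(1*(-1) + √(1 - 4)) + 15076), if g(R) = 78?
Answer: 30938/7577 ≈ 4.0831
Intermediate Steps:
(47511 + 845*17)/(g(1*(-1) + √(1 - 4)) + 15076) = (47511 + 845*17)/(78 + 15076) = (47511 + 14365)/15154 = 61876*(1/15154) = 30938/7577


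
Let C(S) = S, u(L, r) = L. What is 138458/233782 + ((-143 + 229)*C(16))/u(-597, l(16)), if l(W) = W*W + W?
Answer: -119512303/69783927 ≈ -1.7126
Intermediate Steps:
l(W) = W + W² (l(W) = W² + W = W + W²)
138458/233782 + ((-143 + 229)*C(16))/u(-597, l(16)) = 138458/233782 + ((-143 + 229)*16)/(-597) = 138458*(1/233782) + (86*16)*(-1/597) = 69229/116891 + 1376*(-1/597) = 69229/116891 - 1376/597 = -119512303/69783927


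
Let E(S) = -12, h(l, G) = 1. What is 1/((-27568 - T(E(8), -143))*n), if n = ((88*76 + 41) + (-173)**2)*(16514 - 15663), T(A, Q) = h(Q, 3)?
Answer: -1/860041366102 ≈ -1.1627e-12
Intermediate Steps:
T(A, Q) = 1
n = 31195958 (n = ((6688 + 41) + 29929)*851 = (6729 + 29929)*851 = 36658*851 = 31195958)
1/((-27568 - T(E(8), -143))*n) = 1/(-27568 - 1*1*31195958) = (1/31195958)/(-27568 - 1) = (1/31195958)/(-27569) = -1/27569*1/31195958 = -1/860041366102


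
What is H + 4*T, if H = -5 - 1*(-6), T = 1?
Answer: 5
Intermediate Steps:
H = 1 (H = -5 + 6 = 1)
H + 4*T = 1 + 4*1 = 1 + 4 = 5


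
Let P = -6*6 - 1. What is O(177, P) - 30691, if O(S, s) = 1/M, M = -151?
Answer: -4634342/151 ≈ -30691.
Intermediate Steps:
P = -37 (P = -36 - 1 = -37)
O(S, s) = -1/151 (O(S, s) = 1/(-151) = -1/151)
O(177, P) - 30691 = -1/151 - 30691 = -4634342/151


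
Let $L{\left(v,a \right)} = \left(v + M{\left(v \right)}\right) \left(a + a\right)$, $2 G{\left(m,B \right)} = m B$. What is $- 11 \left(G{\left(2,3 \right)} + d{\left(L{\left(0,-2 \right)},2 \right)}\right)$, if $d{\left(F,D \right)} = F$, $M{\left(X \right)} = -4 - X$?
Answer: $-209$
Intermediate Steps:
$G{\left(m,B \right)} = \frac{B m}{2}$ ($G{\left(m,B \right)} = \frac{m B}{2} = \frac{B m}{2}$)
$L{\left(v,a \right)} = - 8 a$ ($L{\left(v,a \right)} = \left(v - \left(4 + v\right)\right) \left(a + a\right) = - 4 \cdot 2 a = - 8 a$)
$- 11 \left(G{\left(2,3 \right)} + d{\left(L{\left(0,-2 \right)},2 \right)}\right) = - 11 \left(\frac{1}{2} \cdot 3 \cdot 2 - -16\right) = - 11 \left(3 + 16\right) = \left(-11\right) 19 = -209$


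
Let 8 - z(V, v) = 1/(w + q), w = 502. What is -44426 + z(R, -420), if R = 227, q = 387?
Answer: -39487603/889 ≈ -44418.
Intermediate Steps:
z(V, v) = 7111/889 (z(V, v) = 8 - 1/(502 + 387) = 8 - 1/889 = 7111/889)
-44426 + z(R, -420) = -44426 + 7111/889 = -39487603/889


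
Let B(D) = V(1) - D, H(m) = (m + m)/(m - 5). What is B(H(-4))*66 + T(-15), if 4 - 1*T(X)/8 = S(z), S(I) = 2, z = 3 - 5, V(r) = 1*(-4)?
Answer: -920/3 ≈ -306.67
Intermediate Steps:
V(r) = -4
z = -2
H(m) = 2*m/(-5 + m) (H(m) = (2*m)/(-5 + m) = 2*m/(-5 + m))
T(X) = 16 (T(X) = 32 - 8*2 = 32 - 16 = 16)
B(D) = -4 - D
B(H(-4))*66 + T(-15) = (-4 - 2*(-4)/(-5 - 4))*66 + 16 = (-4 - 2*(-4)/(-9))*66 + 16 = (-4 - 2*(-4)*(-1)/9)*66 + 16 = (-4 - 1*8/9)*66 + 16 = (-4 - 8/9)*66 + 16 = -44/9*66 + 16 = -968/3 + 16 = -920/3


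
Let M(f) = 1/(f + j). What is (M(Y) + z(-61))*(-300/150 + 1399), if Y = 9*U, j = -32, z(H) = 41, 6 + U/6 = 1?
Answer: 17296257/302 ≈ 57272.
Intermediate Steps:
U = -30 (U = -36 + 6*1 = -36 + 6 = -30)
Y = -270 (Y = 9*(-30) = -270)
M(f) = 1/(-32 + f) (M(f) = 1/(f - 32) = 1/(-32 + f))
(M(Y) + z(-61))*(-300/150 + 1399) = (1/(-32 - 270) + 41)*(-300/150 + 1399) = (1/(-302) + 41)*(-300*1/150 + 1399) = (-1/302 + 41)*(-2 + 1399) = (12381/302)*1397 = 17296257/302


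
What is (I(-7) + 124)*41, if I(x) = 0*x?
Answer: 5084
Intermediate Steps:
I(x) = 0
(I(-7) + 124)*41 = (0 + 124)*41 = 124*41 = 5084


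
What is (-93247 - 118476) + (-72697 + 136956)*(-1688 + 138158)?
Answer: 8769214007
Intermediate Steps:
(-93247 - 118476) + (-72697 + 136956)*(-1688 + 138158) = -211723 + 64259*136470 = -211723 + 8769425730 = 8769214007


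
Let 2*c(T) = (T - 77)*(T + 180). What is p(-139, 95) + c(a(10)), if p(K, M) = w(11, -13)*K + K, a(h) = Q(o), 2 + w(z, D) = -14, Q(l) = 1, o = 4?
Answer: -4793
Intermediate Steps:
w(z, D) = -16 (w(z, D) = -2 - 14 = -16)
a(h) = 1
c(T) = (-77 + T)*(180 + T)/2 (c(T) = ((T - 77)*(T + 180))/2 = ((-77 + T)*(180 + T))/2 = (-77 + T)*(180 + T)/2)
p(K, M) = -15*K (p(K, M) = -16*K + K = -15*K)
p(-139, 95) + c(a(10)) = -15*(-139) + (-6930 + (½)*1² + (103/2)*1) = 2085 + (-6930 + (½)*1 + 103/2) = 2085 + (-6930 + ½ + 103/2) = 2085 - 6878 = -4793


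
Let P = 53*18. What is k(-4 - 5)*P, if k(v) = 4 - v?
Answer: 12402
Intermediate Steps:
P = 954
k(-4 - 5)*P = (4 - (-4 - 5))*954 = (4 - 1*(-9))*954 = (4 + 9)*954 = 13*954 = 12402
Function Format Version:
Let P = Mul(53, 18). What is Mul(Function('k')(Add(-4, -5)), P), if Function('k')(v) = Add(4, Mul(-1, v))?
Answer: 12402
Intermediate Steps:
P = 954
Mul(Function('k')(Add(-4, -5)), P) = Mul(Add(4, Mul(-1, Add(-4, -5))), 954) = Mul(Add(4, Mul(-1, -9)), 954) = Mul(Add(4, 9), 954) = Mul(13, 954) = 12402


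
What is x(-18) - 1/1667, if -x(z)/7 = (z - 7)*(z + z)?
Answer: -10502101/1667 ≈ -6300.0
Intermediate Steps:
x(z) = -14*z*(-7 + z) (x(z) = -7*(z - 7)*(z + z) = -7*(-7 + z)*2*z = -14*z*(-7 + z))
x(-18) - 1/1667 = 14*(-18)*(7 - 1*(-18)) - 1/1667 = 14*(-18)*(7 + 18) - 1*1/1667 = 14*(-18)*25 - 1/1667 = -6300 - 1/1667 = -10502101/1667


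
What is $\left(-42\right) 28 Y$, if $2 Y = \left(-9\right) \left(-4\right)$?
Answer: $-21168$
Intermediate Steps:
$Y = 18$ ($Y = \frac{\left(-9\right) \left(-4\right)}{2} = \frac{1}{2} \cdot 36 = 18$)
$\left(-42\right) 28 Y = \left(-42\right) 28 \cdot 18 = \left(-1176\right) 18 = -21168$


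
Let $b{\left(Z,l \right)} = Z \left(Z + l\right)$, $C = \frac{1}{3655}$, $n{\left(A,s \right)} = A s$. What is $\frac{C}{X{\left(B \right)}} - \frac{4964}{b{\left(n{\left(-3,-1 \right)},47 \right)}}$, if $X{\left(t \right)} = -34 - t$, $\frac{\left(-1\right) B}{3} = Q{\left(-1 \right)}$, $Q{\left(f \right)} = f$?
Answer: $- \frac{67130669}{2028525} \approx -33.093$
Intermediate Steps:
$C = \frac{1}{3655} \approx 0.0002736$
$B = 3$ ($B = \left(-3\right) \left(-1\right) = 3$)
$\frac{C}{X{\left(B \right)}} - \frac{4964}{b{\left(n{\left(-3,-1 \right)},47 \right)}} = \frac{1}{3655 \left(-34 - 3\right)} - \frac{4964}{\left(-3\right) \left(-1\right) \left(\left(-3\right) \left(-1\right) + 47\right)} = \frac{1}{3655 \left(-34 - 3\right)} - \frac{4964}{3 \left(3 + 47\right)} = \frac{1}{3655 \left(-37\right)} - \frac{4964}{3 \cdot 50} = \frac{1}{3655} \left(- \frac{1}{37}\right) - \frac{4964}{150} = - \frac{1}{135235} - \frac{2482}{75} = - \frac{67130669}{2028525}$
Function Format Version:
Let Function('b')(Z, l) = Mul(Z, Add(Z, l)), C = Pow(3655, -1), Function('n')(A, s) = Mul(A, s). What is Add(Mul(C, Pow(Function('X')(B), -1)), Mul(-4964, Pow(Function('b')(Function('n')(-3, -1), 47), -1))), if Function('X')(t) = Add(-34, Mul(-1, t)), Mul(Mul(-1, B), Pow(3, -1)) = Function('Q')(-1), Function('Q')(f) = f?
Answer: Rational(-67130669, 2028525) ≈ -33.093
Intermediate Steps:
C = Rational(1, 3655) ≈ 0.00027360
B = 3 (B = Mul(-3, -1) = 3)
Add(Mul(C, Pow(Function('X')(B), -1)), Mul(-4964, Pow(Function('b')(Function('n')(-3, -1), 47), -1))) = Add(Mul(Rational(1, 3655), Pow(Add(-34, Mul(-1, 3)), -1)), Mul(-4964, Pow(Mul(Mul(-3, -1), Add(Mul(-3, -1), 47)), -1))) = Add(Mul(Rational(1, 3655), Pow(Add(-34, -3), -1)), Mul(-4964, Pow(Mul(3, Add(3, 47)), -1))) = Add(Mul(Rational(1, 3655), Pow(-37, -1)), Mul(-4964, Pow(Mul(3, 50), -1))) = Add(Mul(Rational(1, 3655), Rational(-1, 37)), Mul(-4964, Pow(150, -1))) = Add(Rational(-1, 135235), Mul(-4964, Rational(1, 150))) = Add(Rational(-1, 135235), Rational(-2482, 75)) = Rational(-67130669, 2028525)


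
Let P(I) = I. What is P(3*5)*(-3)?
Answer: -45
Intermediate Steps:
P(3*5)*(-3) = (3*5)*(-3) = 15*(-3) = -45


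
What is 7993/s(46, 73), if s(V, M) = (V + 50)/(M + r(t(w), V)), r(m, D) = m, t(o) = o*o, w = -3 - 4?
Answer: 487573/48 ≈ 10158.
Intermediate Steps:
w = -7
t(o) = o²
s(V, M) = (50 + V)/(49 + M) (s(V, M) = (V + 50)/(M + (-7)²) = (50 + V)/(M + 49) = (50 + V)/(49 + M))
7993/s(46, 73) = 7993/(((50 + 46)/(49 + 73))) = 7993/((96/122)) = 7993/(((1/122)*96)) = 7993/(48/61) = 7993*(61/48) = 487573/48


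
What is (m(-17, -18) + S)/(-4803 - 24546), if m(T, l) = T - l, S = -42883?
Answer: 14294/9783 ≈ 1.4611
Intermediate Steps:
(m(-17, -18) + S)/(-4803 - 24546) = ((-17 - 1*(-18)) - 42883)/(-4803 - 24546) = ((-17 + 18) - 42883)/(-29349) = (1 - 42883)*(-1/29349) = -42882*(-1/29349) = 14294/9783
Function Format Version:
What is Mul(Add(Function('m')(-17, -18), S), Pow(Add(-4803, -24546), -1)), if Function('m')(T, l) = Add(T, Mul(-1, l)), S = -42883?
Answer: Rational(14294, 9783) ≈ 1.4611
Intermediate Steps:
Mul(Add(Function('m')(-17, -18), S), Pow(Add(-4803, -24546), -1)) = Mul(Add(Add(-17, Mul(-1, -18)), -42883), Pow(Add(-4803, -24546), -1)) = Mul(Add(Add(-17, 18), -42883), Pow(-29349, -1)) = Mul(Add(1, -42883), Rational(-1, 29349)) = Mul(-42882, Rational(-1, 29349)) = Rational(14294, 9783)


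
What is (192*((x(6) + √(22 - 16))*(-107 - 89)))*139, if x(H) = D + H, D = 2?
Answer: -41846784 - 5230848*√6 ≈ -5.4660e+7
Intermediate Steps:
x(H) = 2 + H
(192*((x(6) + √(22 - 16))*(-107 - 89)))*139 = (192*(((2 + 6) + √(22 - 16))*(-107 - 89)))*139 = (192*((8 + √6)*(-196)))*139 = (192*(-1568 - 196*√6))*139 = (-301056 - 37632*√6)*139 = -41846784 - 5230848*√6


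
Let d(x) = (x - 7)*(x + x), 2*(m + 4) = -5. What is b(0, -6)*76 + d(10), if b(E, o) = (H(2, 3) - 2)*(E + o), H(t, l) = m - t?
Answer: 4848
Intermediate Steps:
m = -13/2 (m = -4 + (½)*(-5) = -4 - 5/2 = -13/2 ≈ -6.5000)
d(x) = 2*x*(-7 + x) (d(x) = (-7 + x)*(2*x) = 2*x*(-7 + x))
H(t, l) = -13/2 - t
b(E, o) = -21*E/2 - 21*o/2 (b(E, o) = ((-13/2 - 1*2) - 2)*(E + o) = ((-13/2 - 2) - 2)*(E + o) = (-17/2 - 2)*(E + o) = -21*(E + o)/2 = -21*E/2 - 21*o/2)
b(0, -6)*76 + d(10) = (-21/2*0 - 21/2*(-6))*76 + 2*10*(-7 + 10) = (0 + 63)*76 + 2*10*3 = 63*76 + 60 = 4788 + 60 = 4848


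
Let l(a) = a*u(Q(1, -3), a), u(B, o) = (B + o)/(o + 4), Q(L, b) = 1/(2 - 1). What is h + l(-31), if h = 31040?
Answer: 279050/9 ≈ 31006.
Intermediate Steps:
Q(L, b) = 1 (Q(L, b) = 1/1 = 1)
u(B, o) = (B + o)/(4 + o)
l(a) = a*(1 + a)/(4 + a) (l(a) = a*((1 + a)/(4 + a)) = a*(1 + a)/(4 + a))
h + l(-31) = 31040 - 31*(1 - 31)/(4 - 31) = 31040 - 31*(-30)/(-27) = 31040 - 31*(-1/27)*(-30) = 31040 - 310/9 = 279050/9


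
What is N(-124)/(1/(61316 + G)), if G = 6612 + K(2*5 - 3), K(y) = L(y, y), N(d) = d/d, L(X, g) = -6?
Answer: 67922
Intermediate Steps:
N(d) = 1
K(y) = -6
G = 6606 (G = 6612 - 6 = 6606)
N(-124)/(1/(61316 + G)) = 1/1/(61316 + 6606) = 1/1/67922 = 1/(1/67922) = 1*67922 = 67922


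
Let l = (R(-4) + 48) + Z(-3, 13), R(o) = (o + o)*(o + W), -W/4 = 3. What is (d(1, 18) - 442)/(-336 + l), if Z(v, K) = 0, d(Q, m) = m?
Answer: 53/20 ≈ 2.6500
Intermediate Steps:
W = -12 (W = -4*3 = -12)
R(o) = 2*o*(-12 + o) (R(o) = (o + o)*(o - 12) = (2*o)*(-12 + o) = 2*o*(-12 + o))
l = 176 (l = (2*(-4)*(-12 - 4) + 48) + 0 = (2*(-4)*(-16) + 48) + 0 = (128 + 48) + 0 = 176 + 0 = 176)
(d(1, 18) - 442)/(-336 + l) = (18 - 442)/(-336 + 176) = -424/(-160) = -424*(-1/160) = 53/20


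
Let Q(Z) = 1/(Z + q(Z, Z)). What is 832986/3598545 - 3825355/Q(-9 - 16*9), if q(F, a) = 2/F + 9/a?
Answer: 107464325902643786/183525795 ≈ 5.8555e+8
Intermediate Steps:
Q(Z) = 1/(Z + 11/Z) (Q(Z) = 1/(Z + (2/Z + 9/Z)) = 1/(Z + 11/Z))
832986/3598545 - 3825355/Q(-9 - 16*9) = 832986/3598545 - 3825355*(11 + (-9 - 16*9)**2)/(-9 - 16*9) = 832986*(1/3598545) - 3825355*(11 + (-9 - 144)**2)/(-9 - 144) = 277662/1199515 - 3825355/((-153/(11 + (-153)**2))) = 277662/1199515 - 3825355/((-153/(11 + 23409))) = 277662/1199515 - 3825355/((-153/23420)) = 277662/1199515 - 3825355/((-153*1/23420)) = 277662/1199515 - 3825355/(-153/23420) = 277662/1199515 - 3825355*(-23420/153) = 277662/1199515 + 89589814100/153 = 107464325902643786/183525795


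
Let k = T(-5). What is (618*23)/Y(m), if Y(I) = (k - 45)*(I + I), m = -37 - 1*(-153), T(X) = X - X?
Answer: -2369/1740 ≈ -1.3615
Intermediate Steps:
T(X) = 0
k = 0
m = 116 (m = -37 + 153 = 116)
Y(I) = -90*I (Y(I) = (0 - 45)*(I + I) = -90*I)
(618*23)/Y(m) = (618*23)/((-90*116)) = 14214/(-10440) = 14214*(-1/10440) = -2369/1740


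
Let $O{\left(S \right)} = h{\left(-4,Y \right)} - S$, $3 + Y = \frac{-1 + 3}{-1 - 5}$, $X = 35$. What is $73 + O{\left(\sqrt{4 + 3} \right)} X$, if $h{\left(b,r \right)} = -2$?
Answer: $3 - 35 \sqrt{7} \approx -89.601$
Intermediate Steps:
$Y = - \frac{10}{3}$ ($Y = -3 + \frac{-1 + 3}{-1 - 5} = -3 + \frac{2}{-6} = -3 + 2 \left(- \frac{1}{6}\right) = -3 - \frac{1}{3} = - \frac{10}{3} \approx -3.3333$)
$O{\left(S \right)} = -2 - S$
$73 + O{\left(\sqrt{4 + 3} \right)} X = 73 + \left(-2 - \sqrt{4 + 3}\right) 35 = 73 + \left(-2 - \sqrt{7}\right) 35 = 73 - \left(70 + 35 \sqrt{7}\right) = 3 - 35 \sqrt{7}$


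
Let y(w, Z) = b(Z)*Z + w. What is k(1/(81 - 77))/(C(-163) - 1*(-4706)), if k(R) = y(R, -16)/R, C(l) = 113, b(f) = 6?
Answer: -383/4819 ≈ -0.079477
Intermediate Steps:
y(w, Z) = w + 6*Z (y(w, Z) = 6*Z + w = w + 6*Z)
k(R) = (-96 + R)/R (k(R) = (R + 6*(-16))/R = (R - 96)/R = (-96 + R)/R)
k(1/(81 - 77))/(C(-163) - 1*(-4706)) = ((-96 + 1/(81 - 77))/(1/(81 - 77)))/(113 - 1*(-4706)) = ((-96 + 1/4)/(1/4))/(113 + 4706) = ((-96 + ¼)/(¼))/4819 = (4*(-383/4))*(1/4819) = -383*1/4819 = -383/4819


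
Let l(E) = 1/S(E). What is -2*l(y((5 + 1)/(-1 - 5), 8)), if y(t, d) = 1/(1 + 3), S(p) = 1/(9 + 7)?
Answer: -32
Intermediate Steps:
S(p) = 1/16
y(t, d) = ¼ (y(t, d) = 1/4 = ¼)
l(E) = 16 (l(E) = 1/(1/16) = 16)
-2*l(y((5 + 1)/(-1 - 5), 8)) = -2*16 = -32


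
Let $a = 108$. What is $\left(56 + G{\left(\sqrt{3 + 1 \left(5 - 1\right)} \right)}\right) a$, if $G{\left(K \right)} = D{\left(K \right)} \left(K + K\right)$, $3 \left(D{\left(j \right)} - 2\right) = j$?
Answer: $6552 + 432 \sqrt{7} \approx 7695.0$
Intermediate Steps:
$D{\left(j \right)} = 2 + \frac{j}{3}$
$G{\left(K \right)} = 2 K \left(2 + \frac{K}{3}\right)$ ($G{\left(K \right)} = \left(2 + \frac{K}{3}\right) \left(K + K\right) = \left(2 + \frac{K}{3}\right) 2 K = 2 K \left(2 + \frac{K}{3}\right)$)
$\left(56 + G{\left(\sqrt{3 + 1 \left(5 - 1\right)} \right)}\right) a = \left(56 + \frac{2 \sqrt{3 + 1 \left(5 - 1\right)} \left(6 + \sqrt{3 + 1 \left(5 - 1\right)}\right)}{3}\right) 108 = \left(56 + \frac{2 \sqrt{3 + 1 \cdot 4} \left(6 + \sqrt{3 + 1 \cdot 4}\right)}{3}\right) 108 = \left(56 + \frac{2 \sqrt{3 + 4} \left(6 + \sqrt{3 + 4}\right)}{3}\right) 108 = \left(56 + \frac{2 \sqrt{7} \left(6 + \sqrt{7}\right)}{3}\right) 108 = 6048 + 72 \sqrt{7} \left(6 + \sqrt{7}\right)$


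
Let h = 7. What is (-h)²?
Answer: 49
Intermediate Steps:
(-h)² = (-1*7)² = (-7)² = 49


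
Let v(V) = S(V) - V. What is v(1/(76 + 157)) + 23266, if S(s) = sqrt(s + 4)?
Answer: 5420977/233 + sqrt(217389)/233 ≈ 23268.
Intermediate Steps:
S(s) = sqrt(4 + s)
v(V) = sqrt(4 + V) - V
v(1/(76 + 157)) + 23266 = (sqrt(4 + 1/(76 + 157)) - 1/(76 + 157)) + 23266 = (sqrt(4 + 1/233) - 1/233) + 23266 = (sqrt(4 + 1/233) - 1*1/233) + 23266 = (sqrt(933/233) - 1/233) + 23266 = (sqrt(217389)/233 - 1/233) + 23266 = (-1/233 + sqrt(217389)/233) + 23266 = 5420977/233 + sqrt(217389)/233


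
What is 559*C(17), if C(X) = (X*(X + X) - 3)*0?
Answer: 0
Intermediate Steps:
C(X) = 0 (C(X) = (X*(2*X) - 3)*0 = (2*X**2 - 3)*0 = (-3 + 2*X**2)*0 = 0)
559*C(17) = 559*0 = 0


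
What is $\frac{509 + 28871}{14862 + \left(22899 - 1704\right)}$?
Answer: $\frac{29380}{36057} \approx 0.81482$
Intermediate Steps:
$\frac{509 + 28871}{14862 + \left(22899 - 1704\right)} = \frac{29380}{14862 + \left(22899 - 1704\right)} = \frac{29380}{14862 + 21195} = \frac{29380}{36057}$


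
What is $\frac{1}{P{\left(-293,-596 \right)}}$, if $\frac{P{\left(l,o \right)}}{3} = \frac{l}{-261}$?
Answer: $\frac{87}{293} \approx 0.29693$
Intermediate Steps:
$P{\left(l,o \right)} = - \frac{l}{87}$ ($P{\left(l,o \right)} = 3 \frac{l}{-261} = 3 l \left(- \frac{1}{261}\right) = 3 \left(- \frac{l}{261}\right) = - \frac{l}{87}$)
$\frac{1}{P{\left(-293,-596 \right)}} = \frac{1}{\left(- \frac{1}{87}\right) \left(-293\right)} = \frac{1}{\frac{293}{87}} = \frac{87}{293}$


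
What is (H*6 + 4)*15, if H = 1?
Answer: 150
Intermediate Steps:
(H*6 + 4)*15 = (1*6 + 4)*15 = (6 + 4)*15 = 10*15 = 150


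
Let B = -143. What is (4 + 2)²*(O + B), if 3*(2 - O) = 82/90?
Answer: -76304/15 ≈ -5086.9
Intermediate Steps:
O = 229/135 (O = 2 - 82/(3*90) = 2 - ⅓*41/45 = 2 - 41/135 = 229/135 ≈ 1.6963)
(4 + 2)²*(O + B) = (4 + 2)²*(229/135 - 143) = 6²*(-19076/135) = 36*(-19076/135) = -76304/15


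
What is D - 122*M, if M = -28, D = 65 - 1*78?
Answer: 3403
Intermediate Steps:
D = -13 (D = 65 - 78 = -13)
D - 122*M = -13 - 122*(-28) = -13 + 3416 = 3403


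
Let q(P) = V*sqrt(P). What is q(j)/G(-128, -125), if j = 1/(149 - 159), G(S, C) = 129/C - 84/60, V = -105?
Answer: 2625*I*sqrt(10)/608 ≈ 13.653*I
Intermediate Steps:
G(S, C) = -7/5 + 129/C (G(S, C) = 129/C - 84*1/60 = 129/C - 7/5 = -7/5 + 129/C)
j = -1/10 (j = 1/(-10) = -1/10 ≈ -0.10000)
q(P) = -105*sqrt(P)
q(j)/G(-128, -125) = (-21*I*sqrt(10)/2)/(-7/5 + 129/(-125)) = (-21*I*sqrt(10)/2)/(-7/5 + 129*(-1/125)) = (-21*I*sqrt(10)/2)/(-7/5 - 129/125) = (-21*I*sqrt(10)/2)/(-304/125) = -21*I*sqrt(10)/2*(-125/304) = 2625*I*sqrt(10)/608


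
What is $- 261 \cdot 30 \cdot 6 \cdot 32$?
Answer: $-1503360$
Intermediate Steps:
$- 261 \cdot 30 \cdot 6 \cdot 32 = - 261 \cdot 180 \cdot 32 = \left(-261\right) 5760 = -1503360$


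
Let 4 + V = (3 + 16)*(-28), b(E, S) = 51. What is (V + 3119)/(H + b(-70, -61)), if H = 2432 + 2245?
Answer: 861/1576 ≈ 0.54632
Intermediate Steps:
V = -536 (V = -4 + (3 + 16)*(-28) = -4 + 19*(-28) = -4 - 532 = -536)
H = 4677
(V + 3119)/(H + b(-70, -61)) = (-536 + 3119)/(4677 + 51) = 2583/4728 = 2583*(1/4728) = 861/1576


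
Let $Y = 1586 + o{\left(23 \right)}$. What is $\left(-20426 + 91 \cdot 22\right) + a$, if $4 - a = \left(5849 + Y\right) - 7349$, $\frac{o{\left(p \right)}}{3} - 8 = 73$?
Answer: $-18749$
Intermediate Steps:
$o{\left(p \right)} = 243$ ($o{\left(p \right)} = 24 + 3 \cdot 73 = 24 + 219 = 243$)
$Y = 1829$ ($Y = 1586 + 243 = 1829$)
$a = -325$ ($a = 4 - \left(\left(5849 + 1829\right) - 7349\right) = 4 - \left(7678 - 7349\right) = 4 - 329 = -325$)
$\left(-20426 + 91 \cdot 22\right) + a = \left(-20426 + 91 \cdot 22\right) - 325 = \left(-20426 + 2002\right) - 325 = -18424 - 325 = -18749$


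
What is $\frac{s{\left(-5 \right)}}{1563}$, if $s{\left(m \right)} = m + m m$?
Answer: $\frac{20}{1563} \approx 0.012796$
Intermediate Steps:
$s{\left(m \right)} = m + m^{2}$
$\frac{s{\left(-5 \right)}}{1563} = \frac{\left(-5\right) \left(1 - 5\right)}{1563} = \left(-5\right) \left(-4\right) \frac{1}{1563} = 20 \cdot \frac{1}{1563} = \frac{20}{1563}$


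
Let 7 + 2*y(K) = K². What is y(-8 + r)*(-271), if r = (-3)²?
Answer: 813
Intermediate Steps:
r = 9
y(K) = -7/2 + K²/2
y(-8 + r)*(-271) = (-7/2 + (-8 + 9)²/2)*(-271) = (-7/2 + (½)*1²)*(-271) = (-7/2 + (½)*1)*(-271) = (-7/2 + ½)*(-271) = -3*(-271) = 813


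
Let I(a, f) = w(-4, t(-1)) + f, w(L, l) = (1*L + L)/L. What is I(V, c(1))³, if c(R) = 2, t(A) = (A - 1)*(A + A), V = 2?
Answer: 64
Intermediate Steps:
t(A) = 2*A*(-1 + A) (t(A) = (-1 + A)*(2*A) = 2*A*(-1 + A))
w(L, l) = 2 (w(L, l) = (L + L)/L = (2*L)/L = 2)
I(a, f) = 2 + f
I(V, c(1))³ = (2 + 2)³ = 4³ = 64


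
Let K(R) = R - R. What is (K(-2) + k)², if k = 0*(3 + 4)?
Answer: 0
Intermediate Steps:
k = 0 (k = 0*7 = 0)
K(R) = 0
(K(-2) + k)² = (0 + 0)² = 0² = 0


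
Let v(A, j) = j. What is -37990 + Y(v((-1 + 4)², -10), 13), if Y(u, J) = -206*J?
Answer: -40668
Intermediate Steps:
-37990 + Y(v((-1 + 4)², -10), 13) = -37990 - 206*13 = -37990 - 2678 = -40668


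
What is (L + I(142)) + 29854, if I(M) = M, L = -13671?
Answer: 16325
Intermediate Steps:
(L + I(142)) + 29854 = (-13671 + 142) + 29854 = -13529 + 29854 = 16325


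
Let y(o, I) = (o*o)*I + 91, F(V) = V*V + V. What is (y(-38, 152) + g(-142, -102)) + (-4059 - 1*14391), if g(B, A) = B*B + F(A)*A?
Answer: -829511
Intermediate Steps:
F(V) = V + V² (F(V) = V² + V = V + V²)
y(o, I) = 91 + I*o² (y(o, I) = o²*I + 91 = I*o² + 91 = 91 + I*o²)
g(B, A) = B² + A²*(1 + A) (g(B, A) = B*B + (A*(1 + A))*A = B² + A²*(1 + A))
(y(-38, 152) + g(-142, -102)) + (-4059 - 1*14391) = ((91 + 152*(-38)²) + ((-142)² + (-102)²*(1 - 102))) + (-4059 - 1*14391) = ((91 + 152*1444) + (20164 + 10404*(-101))) + (-4059 - 14391) = ((91 + 219488) + (20164 - 1050804)) - 18450 = (219579 - 1030640) - 18450 = -811061 - 18450 = -829511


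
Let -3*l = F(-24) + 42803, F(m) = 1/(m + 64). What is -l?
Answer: 570707/40 ≈ 14268.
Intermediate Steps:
F(m) = 1/(64 + m)
l = -570707/40 (l = -(1/(64 - 24) + 42803)/3 = -(1/40 + 42803)/3 = -⅓*1712121/40 = -570707/40 ≈ -14268.)
-l = -1*(-570707/40) = 570707/40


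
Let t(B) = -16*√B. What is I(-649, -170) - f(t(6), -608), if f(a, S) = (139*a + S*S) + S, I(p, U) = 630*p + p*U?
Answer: -667596 + 2224*√6 ≈ -6.6215e+5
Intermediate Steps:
I(p, U) = 630*p + U*p
f(a, S) = S + S² + 139*a (f(a, S) = (139*a + S²) + S = (S² + 139*a) + S = S + S² + 139*a)
I(-649, -170) - f(t(6), -608) = -649*(630 - 170) - (-608 + (-608)² + 139*(-16*√6)) = -649*460 - (-608 + 369664 - 2224*√6) = -298540 - (369056 - 2224*√6) = -298540 + (-369056 + 2224*√6) = -667596 + 2224*√6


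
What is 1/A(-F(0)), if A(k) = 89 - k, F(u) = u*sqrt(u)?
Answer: 1/89 ≈ 0.011236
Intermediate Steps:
F(u) = u**(3/2)
1/A(-F(0)) = 1/(89 - (-1)*0**(3/2)) = 1/(89 - (-1)*0) = 1/(89 - 1*0) = 1/(89 + 0) = 1/89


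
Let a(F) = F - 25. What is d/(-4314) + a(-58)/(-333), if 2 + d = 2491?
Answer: -156925/478854 ≈ -0.32771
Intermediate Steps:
d = 2489 (d = -2 + 2491 = 2489)
a(F) = -25 + F
d/(-4314) + a(-58)/(-333) = 2489/(-4314) + (-25 - 58)/(-333) = 2489*(-1/4314) - 83*(-1/333) = -2489/4314 + 83/333 = -156925/478854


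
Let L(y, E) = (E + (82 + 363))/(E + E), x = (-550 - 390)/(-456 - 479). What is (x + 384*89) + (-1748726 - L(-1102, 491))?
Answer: -157424832558/91817 ≈ -1.7146e+6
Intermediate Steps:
x = 188/187 (x = -940/(-935) = -940*(-1/935) = 188/187 ≈ 1.0053)
L(y, E) = (445 + E)/(2*E) (L(y, E) = (E + 445)/((2*E)) = (445 + E)*(1/(2*E)) = (445 + E)/(2*E))
(x + 384*89) + (-1748726 - L(-1102, 491)) = (188/187 + 384*89) + (-1748726 - (445 + 491)/(2*491)) = (188/187 + 34176) + (-1748726 - 936/(2*491)) = 6391100/187 + (-1748726 - 1*468/491) = 6391100/187 + (-1748726 - 468/491) = 6391100/187 - 858624934/491 = -157424832558/91817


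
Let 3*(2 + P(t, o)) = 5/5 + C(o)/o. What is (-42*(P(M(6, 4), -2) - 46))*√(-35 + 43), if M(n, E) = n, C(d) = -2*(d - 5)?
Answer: 4200*√2 ≈ 5939.7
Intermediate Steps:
C(d) = 10 - 2*d (C(d) = -2*(-5 + d) = 10 - 2*d)
P(t, o) = -5/3 + (10 - 2*o)/(3*o) (P(t, o) = -2 + (5/5 + (10 - 2*o)/o)/3 = -2 + (5*(⅕) + (10 - 2*o)/o)/3 = -2 + (1 + (10 - 2*o)/o)/3 = -2 + (⅓ + (10 - 2*o)/(3*o)) = -5/3 + (10 - 2*o)/(3*o))
(-42*(P(M(6, 4), -2) - 46))*√(-35 + 43) = (-42*((⅓)*(10 - 7*(-2))/(-2) - 46))*√(-35 + 43) = (-42*((⅓)*(-½)*(10 + 14) - 46))*√8 = (-42*((⅓)*(-½)*24 - 46))*(2*√2) = (-42*(-4 - 46))*(2*√2) = (-42*(-50))*(2*√2) = 2100*(2*√2) = 4200*√2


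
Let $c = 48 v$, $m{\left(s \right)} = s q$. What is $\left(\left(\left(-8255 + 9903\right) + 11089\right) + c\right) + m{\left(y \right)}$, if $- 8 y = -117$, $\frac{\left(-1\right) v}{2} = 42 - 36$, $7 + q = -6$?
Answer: $\frac{95767}{8} \approx 11971.0$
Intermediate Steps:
$q = -13$ ($q = -7 - 6 = -13$)
$v = -12$ ($v = - 2 \left(42 - 36\right) = \left(-2\right) 6 = -12$)
$y = \frac{117}{8}$ ($y = \left(- \frac{1}{8}\right) \left(-117\right) = \frac{117}{8} \approx 14.625$)
$m{\left(s \right)} = - 13 s$ ($m{\left(s \right)} = s \left(-13\right) = - 13 s$)
$c = -576$ ($c = 48 \left(-12\right) = -576$)
$\left(\left(\left(-8255 + 9903\right) + 11089\right) + c\right) + m{\left(y \right)} = \left(\left(\left(-8255 + 9903\right) + 11089\right) - 576\right) - \frac{1521}{8} = \left(\left(1648 + 11089\right) - 576\right) - \frac{1521}{8} = \left(12737 - 576\right) - \frac{1521}{8} = 12161 - \frac{1521}{8} = \frac{95767}{8}$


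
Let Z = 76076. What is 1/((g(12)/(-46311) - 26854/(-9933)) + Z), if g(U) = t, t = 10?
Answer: 1188649/90430874596 ≈ 1.3144e-5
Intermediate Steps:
g(U) = 10
1/((g(12)/(-46311) - 26854/(-9933)) + Z) = 1/((10/(-46311) - 26854/(-9933)) + 76076) = 1/((10*(-1/46311) - 26854*(-1/9933)) + 76076) = 1/((-10/46311 + 26854/9933) + 76076) = 1/(3213272/1188649 + 76076) = 1/(90430874596/1188649) = 1188649/90430874596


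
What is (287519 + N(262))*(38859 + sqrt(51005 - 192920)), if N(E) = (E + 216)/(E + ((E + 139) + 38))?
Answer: 7832081850123/701 + 201551297*I*sqrt(141915)/701 ≈ 1.1173e+10 + 1.0831e+8*I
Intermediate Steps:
N(E) = (216 + E)/(177 + 2*E) (N(E) = (216 + E)/(E + ((139 + E) + 38)) = (216 + E)/(E + (177 + E)) = (216 + E)/(177 + 2*E))
(287519 + N(262))*(38859 + sqrt(51005 - 192920)) = (287519 + (216 + 262)/(177 + 2*262))*(38859 + sqrt(51005 - 192920)) = (287519 + 478/(177 + 524))*(38859 + sqrt(-141915)) = (287519 + 478/701)*(38859 + I*sqrt(141915)) = 201551297*(38859 + I*sqrt(141915))/701 = 7832081850123/701 + 201551297*I*sqrt(141915)/701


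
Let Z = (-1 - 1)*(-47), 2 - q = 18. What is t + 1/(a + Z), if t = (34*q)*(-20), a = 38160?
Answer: 416203521/38254 ≈ 10880.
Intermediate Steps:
q = -16 (q = 2 - 1*18 = 2 - 18 = -16)
Z = 94 (Z = -2*(-47) = 94)
t = 10880 (t = (34*(-16))*(-20) = -544*(-20) = 10880)
t + 1/(a + Z) = 10880 + 1/(38160 + 94) = 10880 + 1/38254 = 416203521/38254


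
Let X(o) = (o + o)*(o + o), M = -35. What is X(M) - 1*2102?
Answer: 2798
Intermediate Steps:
X(o) = 4*o**2 (X(o) = (2*o)*(2*o) = 4*o**2)
X(M) - 1*2102 = 4*(-35)**2 - 1*2102 = 4*1225 - 2102 = 4900 - 2102 = 2798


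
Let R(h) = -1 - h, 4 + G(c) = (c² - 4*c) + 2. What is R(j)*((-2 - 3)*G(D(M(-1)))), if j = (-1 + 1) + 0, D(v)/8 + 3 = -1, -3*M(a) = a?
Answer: 5750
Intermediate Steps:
M(a) = -a/3
D(v) = -32 (D(v) = -24 + 8*(-1) = -24 - 8 = -32)
G(c) = -2 + c² - 4*c (G(c) = -4 + ((c² - 4*c) + 2) = -4 + (2 + c² - 4*c) = -2 + c² - 4*c)
j = 0 (j = 0 + 0 = 0)
R(j)*((-2 - 3)*G(D(M(-1)))) = (-1 - 1*0)*((-2 - 3)*(-2 + (-32)² - 4*(-32))) = (-1 + 0)*(-5*(-2 + 1024 + 128)) = -(-5)*1150 = -1*(-5750) = 5750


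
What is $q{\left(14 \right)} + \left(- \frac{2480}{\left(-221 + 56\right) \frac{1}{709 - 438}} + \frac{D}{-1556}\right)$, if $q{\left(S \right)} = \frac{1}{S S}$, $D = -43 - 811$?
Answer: $\frac{10249807259}{2516052} \approx 4073.8$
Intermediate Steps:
$D = -854$
$q{\left(S \right)} = \frac{1}{S^{2}}$
$q{\left(14 \right)} + \left(- \frac{2480}{\left(-221 + 56\right) \frac{1}{709 - 438}} + \frac{D}{-1556}\right) = \frac{1}{196} - \left(- \frac{427}{778} + 2480 \frac{709 - 438}{-221 + 56}\right) = \frac{1}{196} - \left(- \frac{427}{778} + \frac{2480}{\left(-165\right) \frac{1}{271}}\right) = \frac{1}{196} - \left(- \frac{427}{778} + \frac{2480}{- \frac{165}{271}}\right) = \frac{1}{196} + \left(\left(-2480\right) \left(- \frac{271}{165}\right) + \frac{427}{778}\right) = \frac{1}{196} + \left(\frac{134416}{33} + \frac{427}{778}\right) = \frac{1}{196} + \frac{104589739}{25674} = \frac{10249807259}{2516052}$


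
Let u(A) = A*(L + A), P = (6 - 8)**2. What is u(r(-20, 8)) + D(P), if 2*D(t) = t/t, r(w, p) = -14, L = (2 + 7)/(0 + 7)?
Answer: 357/2 ≈ 178.50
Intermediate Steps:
L = 9/7 ≈ 1.2857
P = 4 (P = (-2)**2 = 4)
D(t) = 1/2 (D(t) = (t/t)/2 = (1/2)*1 = 1/2)
u(A) = A*(9/7 + A)
u(r(-20, 8)) + D(P) = (1/7)*(-14)*(9 + 7*(-14)) + 1/2 = (1/7)*(-14)*(9 - 98) + 1/2 = (1/7)*(-14)*(-89) + 1/2 = 178 + 1/2 = 357/2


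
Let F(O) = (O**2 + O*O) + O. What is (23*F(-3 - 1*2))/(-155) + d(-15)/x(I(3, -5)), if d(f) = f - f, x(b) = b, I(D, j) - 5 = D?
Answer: -207/31 ≈ -6.6774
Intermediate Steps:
I(D, j) = 5 + D
d(f) = 0
F(O) = O + 2*O**2 (F(O) = (O**2 + O**2) + O = 2*O**2 + O = O + 2*O**2)
(23*F(-3 - 1*2))/(-155) + d(-15)/x(I(3, -5)) = (23*((-3 - 1*2)*(1 + 2*(-3 - 1*2))))/(-155) + 0/(5 + 3) = (23*((-3 - 2)*(1 + 2*(-3 - 2))))*(-1/155) + 0/8 = (23*(-5*(1 + 2*(-5))))*(-1/155) + 0*(1/8) = (23*(-5*(1 - 10)))*(-1/155) + 0 = (23*(-5*(-9)))*(-1/155) + 0 = (23*45)*(-1/155) + 0 = 1035*(-1/155) + 0 = -207/31 + 0 = -207/31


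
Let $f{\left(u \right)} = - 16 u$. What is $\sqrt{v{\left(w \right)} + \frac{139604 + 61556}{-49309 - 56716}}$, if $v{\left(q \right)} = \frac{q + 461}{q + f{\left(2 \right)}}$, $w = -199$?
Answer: $\frac{i \sqrt{72737152698210}}{4898355} \approx 1.7411 i$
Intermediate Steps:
$v{\left(q \right)} = \frac{461 + q}{-32 + q}$ ($v{\left(q \right)} = \frac{q + 461}{q - 32} = \frac{461 + q}{q - 32} = \frac{461 + q}{-32 + q}$)
$\sqrt{v{\left(w \right)} + \frac{139604 + 61556}{-49309 - 56716}} = \sqrt{\frac{461 - 199}{-32 - 199} + \frac{139604 + 61556}{-49309 - 56716}} = \sqrt{\frac{1}{-231} \cdot 262 + \frac{201160}{-106025}} = \sqrt{\left(- \frac{1}{231}\right) 262 + 201160 \left(- \frac{1}{106025}\right)} = \sqrt{- \frac{262}{231} - \frac{40232}{21205}} = \sqrt{- \frac{14849302}{4898355}} = \frac{i \sqrt{72737152698210}}{4898355}$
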